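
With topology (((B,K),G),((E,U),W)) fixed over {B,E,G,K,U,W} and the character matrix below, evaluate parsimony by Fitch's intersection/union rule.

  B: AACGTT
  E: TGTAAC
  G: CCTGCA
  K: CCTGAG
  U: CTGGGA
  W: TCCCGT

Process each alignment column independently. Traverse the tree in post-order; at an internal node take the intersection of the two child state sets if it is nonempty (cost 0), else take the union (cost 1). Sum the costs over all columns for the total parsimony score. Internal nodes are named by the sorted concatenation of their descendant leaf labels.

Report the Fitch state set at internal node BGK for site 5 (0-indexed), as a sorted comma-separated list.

BK@0: {A} ∪ {C} = {A,C} (union, +1)
BGK@0: {A,C} ∩ {C} = {C} (intersection, +0)
EU@0: {T} ∪ {C} = {C,T} (union, +1)
EUW@0: {C,T} ∩ {T} = {T} (intersection, +0)
BEGKUW@0: {C} ∪ {T} = {C,T} (union, +1)
BK@1: {A} ∪ {C} = {A,C} (union, +1)
BGK@1: {A,C} ∩ {C} = {C} (intersection, +0)
EU@1: {G} ∪ {T} = {G,T} (union, +1)
EUW@1: {G,T} ∪ {C} = {C,G,T} (union, +1)
BEGKUW@1: {C} ∩ {C,G,T} = {C} (intersection, +0)
BK@2: {C} ∪ {T} = {C,T} (union, +1)
BGK@2: {C,T} ∩ {T} = {T} (intersection, +0)
EU@2: {T} ∪ {G} = {G,T} (union, +1)
EUW@2: {G,T} ∪ {C} = {C,G,T} (union, +1)
BEGKUW@2: {T} ∩ {C,G,T} = {T} (intersection, +0)
BK@3: {G} ∩ {G} = {G} (intersection, +0)
BGK@3: {G} ∩ {G} = {G} (intersection, +0)
EU@3: {A} ∪ {G} = {A,G} (union, +1)
EUW@3: {A,G} ∪ {C} = {A,C,G} (union, +1)
BEGKUW@3: {G} ∩ {A,C,G} = {G} (intersection, +0)
BK@4: {T} ∪ {A} = {A,T} (union, +1)
BGK@4: {A,T} ∪ {C} = {A,C,T} (union, +1)
EU@4: {A} ∪ {G} = {A,G} (union, +1)
EUW@4: {A,G} ∩ {G} = {G} (intersection, +0)
BEGKUW@4: {A,C,T} ∪ {G} = {A,C,G,T} (union, +1)
BK@5: {T} ∪ {G} = {G,T} (union, +1)
BGK@5: {G,T} ∪ {A} = {A,G,T} (union, +1)
EU@5: {C} ∪ {A} = {A,C} (union, +1)
EUW@5: {A,C} ∪ {T} = {A,C,T} (union, +1)
BEGKUW@5: {A,G,T} ∩ {A,C,T} = {A,T} (intersection, +0)
per-site changes: [3, 3, 3, 2, 4, 4]; total = 19

A,G,T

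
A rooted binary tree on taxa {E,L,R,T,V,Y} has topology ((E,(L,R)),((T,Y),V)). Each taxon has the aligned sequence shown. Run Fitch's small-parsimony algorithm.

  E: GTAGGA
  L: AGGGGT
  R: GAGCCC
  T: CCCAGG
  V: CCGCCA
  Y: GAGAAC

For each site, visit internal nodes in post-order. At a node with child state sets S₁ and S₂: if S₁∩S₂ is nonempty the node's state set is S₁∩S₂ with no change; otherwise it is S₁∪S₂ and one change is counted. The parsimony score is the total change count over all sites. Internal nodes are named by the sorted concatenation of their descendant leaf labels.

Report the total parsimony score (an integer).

19

LR@0: {A} ∪ {G} = {A,G} (union, +1)
ELR@0: {G} ∩ {A,G} = {G} (intersection, +0)
TY@0: {C} ∪ {G} = {C,G} (union, +1)
TVY@0: {C,G} ∩ {C} = {C} (intersection, +0)
ELRTVY@0: {G} ∪ {C} = {C,G} (union, +1)
LR@1: {G} ∪ {A} = {A,G} (union, +1)
ELR@1: {T} ∪ {A,G} = {A,G,T} (union, +1)
TY@1: {C} ∪ {A} = {A,C} (union, +1)
TVY@1: {A,C} ∩ {C} = {C} (intersection, +0)
ELRTVY@1: {A,G,T} ∪ {C} = {A,C,G,T} (union, +1)
LR@2: {G} ∩ {G} = {G} (intersection, +0)
ELR@2: {A} ∪ {G} = {A,G} (union, +1)
TY@2: {C} ∪ {G} = {C,G} (union, +1)
TVY@2: {C,G} ∩ {G} = {G} (intersection, +0)
ELRTVY@2: {A,G} ∩ {G} = {G} (intersection, +0)
LR@3: {G} ∪ {C} = {C,G} (union, +1)
ELR@3: {G} ∩ {C,G} = {G} (intersection, +0)
TY@3: {A} ∩ {A} = {A} (intersection, +0)
TVY@3: {A} ∪ {C} = {A,C} (union, +1)
ELRTVY@3: {G} ∪ {A,C} = {A,C,G} (union, +1)
LR@4: {G} ∪ {C} = {C,G} (union, +1)
ELR@4: {G} ∩ {C,G} = {G} (intersection, +0)
TY@4: {G} ∪ {A} = {A,G} (union, +1)
TVY@4: {A,G} ∪ {C} = {A,C,G} (union, +1)
ELRTVY@4: {G} ∩ {A,C,G} = {G} (intersection, +0)
LR@5: {T} ∪ {C} = {C,T} (union, +1)
ELR@5: {A} ∪ {C,T} = {A,C,T} (union, +1)
TY@5: {G} ∪ {C} = {C,G} (union, +1)
TVY@5: {C,G} ∪ {A} = {A,C,G} (union, +1)
ELRTVY@5: {A,C,T} ∩ {A,C,G} = {A,C} (intersection, +0)
per-site changes: [3, 4, 2, 3, 3, 4]; total = 19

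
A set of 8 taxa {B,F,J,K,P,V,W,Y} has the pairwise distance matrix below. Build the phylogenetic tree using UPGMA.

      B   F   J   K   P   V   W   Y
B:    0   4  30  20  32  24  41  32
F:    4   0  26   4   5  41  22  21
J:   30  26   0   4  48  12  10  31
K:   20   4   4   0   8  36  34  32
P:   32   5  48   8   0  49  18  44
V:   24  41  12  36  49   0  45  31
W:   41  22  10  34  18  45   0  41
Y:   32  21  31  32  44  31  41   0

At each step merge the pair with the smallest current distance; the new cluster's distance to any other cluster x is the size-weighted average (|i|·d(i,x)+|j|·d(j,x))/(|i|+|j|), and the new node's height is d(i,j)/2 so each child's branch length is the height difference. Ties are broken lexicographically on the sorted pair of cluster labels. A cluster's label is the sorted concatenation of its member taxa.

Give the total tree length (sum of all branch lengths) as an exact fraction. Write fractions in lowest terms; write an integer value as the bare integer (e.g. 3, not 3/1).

85

step 1: merge (B,F) at d=4; branch lengths B→2, F→2; new cluster BF
  updated: d(BF,J)=28, d(BF,K)=12, d(BF,P)=37/2, d(BF,V)=65/2, d(BF,W)=63/2, d(BF,Y)=53/2
step 2: merge (J,K) at d=4; branch lengths J→2, K→2; new cluster JK
  updated: d(BF,JK)=20, d(JK,P)=28, d(JK,V)=24, d(JK,W)=22, d(JK,Y)=63/2
step 3: merge (P,W) at d=18; branch lengths P→9, W→9; new cluster PW
  updated: d(BF,PW)=25, d(JK,PW)=25, d(PW,V)=47, d(PW,Y)=85/2
step 4: merge (BF,JK) at d=20; branch lengths BF→8, JK→8; new cluster BFJK
  updated: d(BFJK,PW)=25, d(BFJK,V)=113/4, d(BFJK,Y)=29
step 5: merge (BFJK,PW) at d=25; branch lengths BFJK→5/2, PW→7/2; new cluster BFJKPW
  updated: d(BFJKPW,V)=69/2, d(BFJKPW,Y)=67/2
step 6: merge (V,Y) at d=31; branch lengths V→31/2, Y→31/2; new cluster VY
  updated: d(BFJKPW,VY)=34
step 7: merge (BFJKPW,VY) at d=34; branch lengths BFJKPW→9/2, VY→3/2; new cluster BFJKPVWY
final tree: ((((B:2,F:2):8,(J:2,K:2):8):5/2,(P:9,W:9):7/2):9/2,(V:31/2,Y:31/2):3/2)
total length: 85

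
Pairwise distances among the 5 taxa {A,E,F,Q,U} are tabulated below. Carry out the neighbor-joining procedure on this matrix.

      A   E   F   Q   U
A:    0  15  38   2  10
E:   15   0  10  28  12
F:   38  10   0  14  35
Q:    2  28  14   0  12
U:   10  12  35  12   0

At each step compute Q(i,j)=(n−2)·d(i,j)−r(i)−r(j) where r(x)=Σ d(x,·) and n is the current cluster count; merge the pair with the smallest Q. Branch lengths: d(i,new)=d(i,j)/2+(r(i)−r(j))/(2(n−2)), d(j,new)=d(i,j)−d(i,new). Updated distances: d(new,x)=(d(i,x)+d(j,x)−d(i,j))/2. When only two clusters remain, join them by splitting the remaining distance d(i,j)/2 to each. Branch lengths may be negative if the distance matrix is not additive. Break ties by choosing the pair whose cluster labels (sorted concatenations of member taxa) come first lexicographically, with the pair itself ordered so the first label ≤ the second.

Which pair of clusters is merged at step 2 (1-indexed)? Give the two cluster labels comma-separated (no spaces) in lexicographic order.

iteration 1: select E,F (d=10, Q=-132); attach at lengths (-1/3, 31/3); label the merged cluster EF
  updated: d(A,EF)=43/2, d(EF,Q)=16, d(EF,U)=37/2
iteration 2: select A,Q (d=2, Q=-119/2); attach at lengths (15/8, 1/8); label the merged cluster AQ
  updated: d(AQ,EF)=71/4, d(AQ,U)=10
iteration 3: select AQ,EF (d=71/4, Q=-185/4); attach at lengths (37/8, 105/8); label the merged cluster AEFQ
  updated: d(AEFQ,U)=43/8
iteration 4: select AEFQ,U (d=43/8); attach at lengths (43/16, 43/16); label the merged cluster AEFQU
final tree: (((A:15/8,Q:1/8):37/8,(E:-1/3,F:31/3):105/8):43/16,U:43/16)
total length: 281/8

A,Q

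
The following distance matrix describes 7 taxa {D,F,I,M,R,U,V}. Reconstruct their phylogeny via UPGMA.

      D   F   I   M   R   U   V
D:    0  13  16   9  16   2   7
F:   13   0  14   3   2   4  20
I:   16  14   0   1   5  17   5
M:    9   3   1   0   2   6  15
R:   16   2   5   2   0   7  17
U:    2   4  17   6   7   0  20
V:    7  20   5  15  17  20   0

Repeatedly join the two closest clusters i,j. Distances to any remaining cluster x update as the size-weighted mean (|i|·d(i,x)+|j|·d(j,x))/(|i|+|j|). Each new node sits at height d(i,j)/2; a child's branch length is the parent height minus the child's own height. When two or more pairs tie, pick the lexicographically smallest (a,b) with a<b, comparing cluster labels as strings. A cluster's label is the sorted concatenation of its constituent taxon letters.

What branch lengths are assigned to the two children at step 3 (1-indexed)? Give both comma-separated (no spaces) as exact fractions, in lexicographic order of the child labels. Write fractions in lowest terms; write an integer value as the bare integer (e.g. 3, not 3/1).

1. join I+M (d=1) ⇒ IM; edges |I|=1/2, |M|=1/2
  updated: d(D,IM)=25/2, d(F,IM)=17/2, d(IM,R)=7/2, d(IM,U)=23/2, d(IM,V)=10
2. join D+U (d=2) ⇒ DU; edges |D|=1, |U|=1
  updated: d(DU,F)=17/2, d(DU,IM)=12, d(DU,R)=23/2, d(DU,V)=27/2
3. join F+R (d=2) ⇒ FR; edges |F|=1, |R|=1
  updated: d(DU,FR)=10, d(FR,IM)=6, d(FR,V)=37/2
4. join FR+IM (d=6) ⇒ FIMR; edges |FR|=2, |IM|=5/2
  updated: d(DU,FIMR)=11, d(FIMR,V)=57/4
5. join DU+FIMR (d=11) ⇒ DFIMRU; edges |DU|=9/2, |FIMR|=5/2
  updated: d(DFIMRU,V)=14
6. join DFIMRU+V (d=14) ⇒ DFIMRUV; edges |DFIMRU|=3/2, |V|=7
final tree: (((D:1,U:1):9/2,((F:1,R:1):2,(I:1/2,M:1/2):5/2):5/2):3/2,V:7)
total length: 25

1,1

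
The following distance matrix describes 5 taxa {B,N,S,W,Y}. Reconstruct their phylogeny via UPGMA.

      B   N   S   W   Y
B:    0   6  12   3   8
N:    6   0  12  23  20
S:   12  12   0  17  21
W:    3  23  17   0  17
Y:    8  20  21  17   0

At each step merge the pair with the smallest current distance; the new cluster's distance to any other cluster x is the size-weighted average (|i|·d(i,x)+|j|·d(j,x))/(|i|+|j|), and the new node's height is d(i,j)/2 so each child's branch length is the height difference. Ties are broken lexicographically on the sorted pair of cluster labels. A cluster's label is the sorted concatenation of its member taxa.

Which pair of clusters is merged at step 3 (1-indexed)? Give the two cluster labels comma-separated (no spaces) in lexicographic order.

BW,Y

step 1: merge (B,W) at d=3; branch lengths B→3/2, W→3/2; new cluster BW
  updated: d(BW,N)=29/2, d(BW,S)=29/2, d(BW,Y)=25/2
step 2: merge (N,S) at d=12; branch lengths N→6, S→6; new cluster NS
  updated: d(BW,NS)=29/2, d(NS,Y)=41/2
step 3: merge (BW,Y) at d=25/2; branch lengths BW→19/4, Y→25/4; new cluster BWY
  updated: d(BWY,NS)=33/2
step 4: merge (BWY,NS) at d=33/2; branch lengths BWY→2, NS→9/4; new cluster BNSWY
final tree: (((B:3/2,W:3/2):19/4,Y:25/4):2,(N:6,S:6):9/4)
total length: 121/4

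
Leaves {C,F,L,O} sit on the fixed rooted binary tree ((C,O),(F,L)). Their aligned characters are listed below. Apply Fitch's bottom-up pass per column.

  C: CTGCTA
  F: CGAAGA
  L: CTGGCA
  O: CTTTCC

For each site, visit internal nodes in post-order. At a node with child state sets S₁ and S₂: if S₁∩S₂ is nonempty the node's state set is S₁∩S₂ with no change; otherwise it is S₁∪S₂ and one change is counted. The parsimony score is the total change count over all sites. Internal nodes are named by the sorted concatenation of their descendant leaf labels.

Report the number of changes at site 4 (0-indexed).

[col 0] CO: children C:{C}, O:{C} ∩→ {C}; cost 0
[col 0] FL: children F:{C}, L:{C} ∩→ {C}; cost 0
[col 0] CFLO: children CO:{C}, FL:{C} ∩→ {C}; cost 0
[col 1] CO: children C:{T}, O:{T} ∩→ {T}; cost 0
[col 1] FL: children F:{G}, L:{T} ∪→ {G,T}; cost 1
[col 1] CFLO: children CO:{T}, FL:{G,T} ∩→ {T}; cost 0
[col 2] CO: children C:{G}, O:{T} ∪→ {G,T}; cost 1
[col 2] FL: children F:{A}, L:{G} ∪→ {A,G}; cost 1
[col 2] CFLO: children CO:{G,T}, FL:{A,G} ∩→ {G}; cost 0
[col 3] CO: children C:{C}, O:{T} ∪→ {C,T}; cost 1
[col 3] FL: children F:{A}, L:{G} ∪→ {A,G}; cost 1
[col 3] CFLO: children CO:{C,T}, FL:{A,G} ∪→ {A,C,G,T}; cost 1
[col 4] CO: children C:{T}, O:{C} ∪→ {C,T}; cost 1
[col 4] FL: children F:{G}, L:{C} ∪→ {C,G}; cost 1
[col 4] CFLO: children CO:{C,T}, FL:{C,G} ∩→ {C}; cost 0
[col 5] CO: children C:{A}, O:{C} ∪→ {A,C}; cost 1
[col 5] FL: children F:{A}, L:{A} ∩→ {A}; cost 0
[col 5] CFLO: children CO:{A,C}, FL:{A} ∩→ {A}; cost 0
per-site changes: [0, 1, 2, 3, 2, 1]; total = 9

2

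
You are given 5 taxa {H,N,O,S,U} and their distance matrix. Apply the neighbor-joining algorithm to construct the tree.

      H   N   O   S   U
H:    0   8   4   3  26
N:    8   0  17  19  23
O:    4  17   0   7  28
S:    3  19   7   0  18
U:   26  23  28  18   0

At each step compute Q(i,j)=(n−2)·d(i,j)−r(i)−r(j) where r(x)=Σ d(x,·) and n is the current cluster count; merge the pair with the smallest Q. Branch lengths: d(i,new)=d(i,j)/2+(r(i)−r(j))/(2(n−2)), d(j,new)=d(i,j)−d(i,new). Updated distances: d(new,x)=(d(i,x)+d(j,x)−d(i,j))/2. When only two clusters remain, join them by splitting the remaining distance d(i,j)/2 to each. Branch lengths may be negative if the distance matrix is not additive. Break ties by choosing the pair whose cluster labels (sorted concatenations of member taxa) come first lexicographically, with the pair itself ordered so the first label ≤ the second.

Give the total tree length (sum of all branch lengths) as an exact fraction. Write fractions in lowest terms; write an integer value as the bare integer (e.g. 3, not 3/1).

281/8

iteration 1: select N,U (d=23, Q=-93); attach at lengths (41/6, 97/6); label the merged cluster NU
  updated: d(H,NU)=11/2, d(NU,O)=11, d(NU,S)=7
iteration 2: select H,O (d=4, Q=-53/2); attach at lengths (-3/8, 35/8); label the merged cluster HO
  updated: d(HO,NU)=25/4, d(HO,S)=3
iteration 3: select HO,NU (d=25/4, Q=-65/4); attach at lengths (9/8, 41/8); label the merged cluster HNOU
  updated: d(HNOU,S)=15/8
iteration 4: select HNOU,S (d=15/8); attach at lengths (15/16, 15/16); label the merged cluster HNOSU
final tree: (((H:-3/8,O:35/8):9/8,(N:41/6,U:97/6):41/8):15/16,S:15/16)
total length: 281/8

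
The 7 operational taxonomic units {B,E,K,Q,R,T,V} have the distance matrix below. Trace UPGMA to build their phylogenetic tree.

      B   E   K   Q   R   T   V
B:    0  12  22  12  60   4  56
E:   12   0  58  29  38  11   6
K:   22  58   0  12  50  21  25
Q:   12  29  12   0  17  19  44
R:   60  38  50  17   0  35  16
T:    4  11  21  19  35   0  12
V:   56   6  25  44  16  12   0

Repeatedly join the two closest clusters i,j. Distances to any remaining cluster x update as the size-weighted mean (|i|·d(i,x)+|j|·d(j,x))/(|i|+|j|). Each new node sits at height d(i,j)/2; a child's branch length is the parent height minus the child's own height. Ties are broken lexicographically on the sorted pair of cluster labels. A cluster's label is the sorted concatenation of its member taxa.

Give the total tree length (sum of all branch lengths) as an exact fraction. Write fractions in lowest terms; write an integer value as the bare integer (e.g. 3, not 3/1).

iteration 1: select B,T (d=4); attach at lengths (2, 2); label the merged cluster BT
  updated: d(BT,E)=23/2, d(BT,K)=43/2, d(BT,Q)=31/2, d(BT,R)=95/2, d(BT,V)=34
iteration 2: select E,V (d=6); attach at lengths (3, 3); label the merged cluster EV
  updated: d(BT,EV)=91/4, d(EV,K)=83/2, d(EV,Q)=73/2, d(EV,R)=27
iteration 3: select K,Q (d=12); attach at lengths (6, 6); label the merged cluster KQ
  updated: d(BT,KQ)=37/2, d(EV,KQ)=39, d(KQ,R)=67/2
iteration 4: select BT,KQ (d=37/2); attach at lengths (29/4, 13/4); label the merged cluster BKQT
  updated: d(BKQT,EV)=247/8, d(BKQT,R)=81/2
iteration 5: select EV,R (d=27); attach at lengths (21/2, 27/2); label the merged cluster ERV
  updated: d(BKQT,ERV)=409/12
iteration 6: select BKQT,ERV (d=409/12); attach at lengths (187/24, 85/24); label the merged cluster BEKQRTV
final tree: (((B:2,T:2):29/4,(K:6,Q:6):13/4):187/24,((E:3,V:3):21/2,R:27/2):85/24)
total length: 407/6

407/6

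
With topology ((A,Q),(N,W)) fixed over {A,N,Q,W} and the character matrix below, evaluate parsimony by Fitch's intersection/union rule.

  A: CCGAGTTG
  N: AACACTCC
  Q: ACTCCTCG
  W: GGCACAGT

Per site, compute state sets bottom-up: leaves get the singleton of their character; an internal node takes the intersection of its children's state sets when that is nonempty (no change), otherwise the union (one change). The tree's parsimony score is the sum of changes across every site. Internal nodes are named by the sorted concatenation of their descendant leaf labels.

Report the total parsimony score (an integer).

13

[col 0] AQ: children A:{C}, Q:{A} ∪→ {A,C}; cost 1
[col 0] NW: children N:{A}, W:{G} ∪→ {A,G}; cost 1
[col 0] ANQW: children AQ:{A,C}, NW:{A,G} ∩→ {A}; cost 0
[col 1] AQ: children A:{C}, Q:{C} ∩→ {C}; cost 0
[col 1] NW: children N:{A}, W:{G} ∪→ {A,G}; cost 1
[col 1] ANQW: children AQ:{C}, NW:{A,G} ∪→ {A,C,G}; cost 1
[col 2] AQ: children A:{G}, Q:{T} ∪→ {G,T}; cost 1
[col 2] NW: children N:{C}, W:{C} ∩→ {C}; cost 0
[col 2] ANQW: children AQ:{G,T}, NW:{C} ∪→ {C,G,T}; cost 1
[col 3] AQ: children A:{A}, Q:{C} ∪→ {A,C}; cost 1
[col 3] NW: children N:{A}, W:{A} ∩→ {A}; cost 0
[col 3] ANQW: children AQ:{A,C}, NW:{A} ∩→ {A}; cost 0
[col 4] AQ: children A:{G}, Q:{C} ∪→ {C,G}; cost 1
[col 4] NW: children N:{C}, W:{C} ∩→ {C}; cost 0
[col 4] ANQW: children AQ:{C,G}, NW:{C} ∩→ {C}; cost 0
[col 5] AQ: children A:{T}, Q:{T} ∩→ {T}; cost 0
[col 5] NW: children N:{T}, W:{A} ∪→ {A,T}; cost 1
[col 5] ANQW: children AQ:{T}, NW:{A,T} ∩→ {T}; cost 0
[col 6] AQ: children A:{T}, Q:{C} ∪→ {C,T}; cost 1
[col 6] NW: children N:{C}, W:{G} ∪→ {C,G}; cost 1
[col 6] ANQW: children AQ:{C,T}, NW:{C,G} ∩→ {C}; cost 0
[col 7] AQ: children A:{G}, Q:{G} ∩→ {G}; cost 0
[col 7] NW: children N:{C}, W:{T} ∪→ {C,T}; cost 1
[col 7] ANQW: children AQ:{G}, NW:{C,T} ∪→ {C,G,T}; cost 1
per-site changes: [2, 2, 2, 1, 1, 1, 2, 2]; total = 13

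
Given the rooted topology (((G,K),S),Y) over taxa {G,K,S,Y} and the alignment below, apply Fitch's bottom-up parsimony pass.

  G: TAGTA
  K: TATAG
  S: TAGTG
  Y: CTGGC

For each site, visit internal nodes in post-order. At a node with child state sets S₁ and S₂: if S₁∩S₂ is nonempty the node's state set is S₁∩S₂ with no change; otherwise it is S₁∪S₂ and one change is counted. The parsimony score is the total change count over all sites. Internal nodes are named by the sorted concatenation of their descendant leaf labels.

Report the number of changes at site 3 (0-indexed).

[col 0] GK: children G:{T}, K:{T} ∩→ {T}; cost 0
[col 0] GKS: children GK:{T}, S:{T} ∩→ {T}; cost 0
[col 0] GKSY: children GKS:{T}, Y:{C} ∪→ {C,T}; cost 1
[col 1] GK: children G:{A}, K:{A} ∩→ {A}; cost 0
[col 1] GKS: children GK:{A}, S:{A} ∩→ {A}; cost 0
[col 1] GKSY: children GKS:{A}, Y:{T} ∪→ {A,T}; cost 1
[col 2] GK: children G:{G}, K:{T} ∪→ {G,T}; cost 1
[col 2] GKS: children GK:{G,T}, S:{G} ∩→ {G}; cost 0
[col 2] GKSY: children GKS:{G}, Y:{G} ∩→ {G}; cost 0
[col 3] GK: children G:{T}, K:{A} ∪→ {A,T}; cost 1
[col 3] GKS: children GK:{A,T}, S:{T} ∩→ {T}; cost 0
[col 3] GKSY: children GKS:{T}, Y:{G} ∪→ {G,T}; cost 1
[col 4] GK: children G:{A}, K:{G} ∪→ {A,G}; cost 1
[col 4] GKS: children GK:{A,G}, S:{G} ∩→ {G}; cost 0
[col 4] GKSY: children GKS:{G}, Y:{C} ∪→ {C,G}; cost 1
per-site changes: [1, 1, 1, 2, 2]; total = 7

2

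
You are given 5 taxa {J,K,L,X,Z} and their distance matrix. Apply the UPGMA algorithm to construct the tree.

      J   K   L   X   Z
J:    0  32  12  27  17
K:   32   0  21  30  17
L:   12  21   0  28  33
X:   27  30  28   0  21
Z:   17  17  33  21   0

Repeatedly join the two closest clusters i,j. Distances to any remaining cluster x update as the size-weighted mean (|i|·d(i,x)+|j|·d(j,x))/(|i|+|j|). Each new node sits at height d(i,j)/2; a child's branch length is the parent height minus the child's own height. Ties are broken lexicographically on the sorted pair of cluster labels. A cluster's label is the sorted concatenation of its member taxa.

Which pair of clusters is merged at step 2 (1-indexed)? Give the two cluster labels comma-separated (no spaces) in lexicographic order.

iteration 1: select J,L (d=12); attach at lengths (6, 6); label the merged cluster JL
  updated: d(JL,K)=53/2, d(JL,X)=55/2, d(JL,Z)=25
iteration 2: select K,Z (d=17); attach at lengths (17/2, 17/2); label the merged cluster KZ
  updated: d(JL,KZ)=103/4, d(KZ,X)=51/2
iteration 3: select KZ,X (d=51/2); attach at lengths (17/4, 51/4); label the merged cluster KXZ
  updated: d(JL,KXZ)=79/3
iteration 4: select JL,KXZ (d=79/3); attach at lengths (43/6, 5/12); label the merged cluster JKLXZ
final tree: ((J:6,L:6):43/6,((K:17/2,Z:17/2):17/4,X:51/4):5/12)
total length: 643/12

K,Z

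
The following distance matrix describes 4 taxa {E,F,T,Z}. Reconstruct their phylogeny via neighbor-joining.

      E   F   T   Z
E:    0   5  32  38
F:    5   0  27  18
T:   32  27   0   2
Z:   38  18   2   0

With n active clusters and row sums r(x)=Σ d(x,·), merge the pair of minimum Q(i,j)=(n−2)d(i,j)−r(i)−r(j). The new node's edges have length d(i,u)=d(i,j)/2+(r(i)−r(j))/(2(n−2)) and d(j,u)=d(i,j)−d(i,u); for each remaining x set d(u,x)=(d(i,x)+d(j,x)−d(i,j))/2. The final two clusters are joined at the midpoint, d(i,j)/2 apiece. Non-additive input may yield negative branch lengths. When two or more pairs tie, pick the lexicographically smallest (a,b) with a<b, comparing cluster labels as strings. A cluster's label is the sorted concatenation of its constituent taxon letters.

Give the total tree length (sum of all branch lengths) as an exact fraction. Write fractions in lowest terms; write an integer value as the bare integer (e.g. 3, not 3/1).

1. join E+F (d=5, Q=-115) ⇒ EF; edges |E|=35/4, |F|=-15/4
  updated: d(EF,T)=27, d(EF,Z)=51/2
2. join EF+T (d=27, Q=-109/2) ⇒ EFT; edges |EF|=101/4, |T|=7/4
  updated: d(EFT,Z)=1/4
3. join EFT+Z (d=1/4) ⇒ EFTZ; edges |EFT|=1/8, |Z|=1/8
final tree: (((E:35/4,F:-15/4):101/4,T:7/4):1/8,Z:1/8)
total length: 129/4

129/4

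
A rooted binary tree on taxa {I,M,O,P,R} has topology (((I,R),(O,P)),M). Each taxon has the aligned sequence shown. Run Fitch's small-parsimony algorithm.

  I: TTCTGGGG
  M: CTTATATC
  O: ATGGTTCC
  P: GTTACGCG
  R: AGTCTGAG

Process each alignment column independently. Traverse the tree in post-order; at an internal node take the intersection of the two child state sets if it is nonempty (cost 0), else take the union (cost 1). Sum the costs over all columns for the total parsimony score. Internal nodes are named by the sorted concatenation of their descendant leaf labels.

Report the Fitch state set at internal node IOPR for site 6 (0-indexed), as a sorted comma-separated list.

A,C,G

site 0, node IR: I={T} ∪ R={A} → {A,T} (+1)
site 0, node OP: O={A} ∪ P={G} → {A,G} (+1)
site 0, node IOPR: IR={A,T} ∩ OP={A,G} → {A} (+0)
site 0, node IMOPR: IOPR={A} ∪ M={C} → {A,C} (+1)
site 1, node IR: I={T} ∪ R={G} → {G,T} (+1)
site 1, node OP: O={T} ∩ P={T} → {T} (+0)
site 1, node IOPR: IR={G,T} ∩ OP={T} → {T} (+0)
site 1, node IMOPR: IOPR={T} ∩ M={T} → {T} (+0)
site 2, node IR: I={C} ∪ R={T} → {C,T} (+1)
site 2, node OP: O={G} ∪ P={T} → {G,T} (+1)
site 2, node IOPR: IR={C,T} ∩ OP={G,T} → {T} (+0)
site 2, node IMOPR: IOPR={T} ∩ M={T} → {T} (+0)
site 3, node IR: I={T} ∪ R={C} → {C,T} (+1)
site 3, node OP: O={G} ∪ P={A} → {A,G} (+1)
site 3, node IOPR: IR={C,T} ∪ OP={A,G} → {A,C,G,T} (+1)
site 3, node IMOPR: IOPR={A,C,G,T} ∩ M={A} → {A} (+0)
site 4, node IR: I={G} ∪ R={T} → {G,T} (+1)
site 4, node OP: O={T} ∪ P={C} → {C,T} (+1)
site 4, node IOPR: IR={G,T} ∩ OP={C,T} → {T} (+0)
site 4, node IMOPR: IOPR={T} ∩ M={T} → {T} (+0)
site 5, node IR: I={G} ∩ R={G} → {G} (+0)
site 5, node OP: O={T} ∪ P={G} → {G,T} (+1)
site 5, node IOPR: IR={G} ∩ OP={G,T} → {G} (+0)
site 5, node IMOPR: IOPR={G} ∪ M={A} → {A,G} (+1)
site 6, node IR: I={G} ∪ R={A} → {A,G} (+1)
site 6, node OP: O={C} ∩ P={C} → {C} (+0)
site 6, node IOPR: IR={A,G} ∪ OP={C} → {A,C,G} (+1)
site 6, node IMOPR: IOPR={A,C,G} ∪ M={T} → {A,C,G,T} (+1)
site 7, node IR: I={G} ∩ R={G} → {G} (+0)
site 7, node OP: O={C} ∪ P={G} → {C,G} (+1)
site 7, node IOPR: IR={G} ∩ OP={C,G} → {G} (+0)
site 7, node IMOPR: IOPR={G} ∪ M={C} → {C,G} (+1)
per-site changes: [3, 1, 2, 3, 2, 2, 3, 2]; total = 18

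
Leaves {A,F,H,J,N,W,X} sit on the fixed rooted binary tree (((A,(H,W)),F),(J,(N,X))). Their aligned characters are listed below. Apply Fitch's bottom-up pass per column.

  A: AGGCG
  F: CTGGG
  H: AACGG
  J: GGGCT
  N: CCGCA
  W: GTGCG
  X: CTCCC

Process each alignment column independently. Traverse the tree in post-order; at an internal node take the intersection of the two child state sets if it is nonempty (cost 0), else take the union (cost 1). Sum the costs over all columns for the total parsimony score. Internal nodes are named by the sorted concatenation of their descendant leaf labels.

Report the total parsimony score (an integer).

HW@0: {A} ∪ {G} = {A,G} (union, +1)
AHW@0: {A} ∩ {A,G} = {A} (intersection, +0)
AFHW@0: {A} ∪ {C} = {A,C} (union, +1)
NX@0: {C} ∩ {C} = {C} (intersection, +0)
JNX@0: {G} ∪ {C} = {C,G} (union, +1)
AFHJNWX@0: {A,C} ∩ {C,G} = {C} (intersection, +0)
HW@1: {A} ∪ {T} = {A,T} (union, +1)
AHW@1: {G} ∪ {A,T} = {A,G,T} (union, +1)
AFHW@1: {A,G,T} ∩ {T} = {T} (intersection, +0)
NX@1: {C} ∪ {T} = {C,T} (union, +1)
JNX@1: {G} ∪ {C,T} = {C,G,T} (union, +1)
AFHJNWX@1: {T} ∩ {C,G,T} = {T} (intersection, +0)
HW@2: {C} ∪ {G} = {C,G} (union, +1)
AHW@2: {G} ∩ {C,G} = {G} (intersection, +0)
AFHW@2: {G} ∩ {G} = {G} (intersection, +0)
NX@2: {G} ∪ {C} = {C,G} (union, +1)
JNX@2: {G} ∩ {C,G} = {G} (intersection, +0)
AFHJNWX@2: {G} ∩ {G} = {G} (intersection, +0)
HW@3: {G} ∪ {C} = {C,G} (union, +1)
AHW@3: {C} ∩ {C,G} = {C} (intersection, +0)
AFHW@3: {C} ∪ {G} = {C,G} (union, +1)
NX@3: {C} ∩ {C} = {C} (intersection, +0)
JNX@3: {C} ∩ {C} = {C} (intersection, +0)
AFHJNWX@3: {C,G} ∩ {C} = {C} (intersection, +0)
HW@4: {G} ∩ {G} = {G} (intersection, +0)
AHW@4: {G} ∩ {G} = {G} (intersection, +0)
AFHW@4: {G} ∩ {G} = {G} (intersection, +0)
NX@4: {A} ∪ {C} = {A,C} (union, +1)
JNX@4: {T} ∪ {A,C} = {A,C,T} (union, +1)
AFHJNWX@4: {G} ∪ {A,C,T} = {A,C,G,T} (union, +1)
per-site changes: [3, 4, 2, 2, 3]; total = 14

14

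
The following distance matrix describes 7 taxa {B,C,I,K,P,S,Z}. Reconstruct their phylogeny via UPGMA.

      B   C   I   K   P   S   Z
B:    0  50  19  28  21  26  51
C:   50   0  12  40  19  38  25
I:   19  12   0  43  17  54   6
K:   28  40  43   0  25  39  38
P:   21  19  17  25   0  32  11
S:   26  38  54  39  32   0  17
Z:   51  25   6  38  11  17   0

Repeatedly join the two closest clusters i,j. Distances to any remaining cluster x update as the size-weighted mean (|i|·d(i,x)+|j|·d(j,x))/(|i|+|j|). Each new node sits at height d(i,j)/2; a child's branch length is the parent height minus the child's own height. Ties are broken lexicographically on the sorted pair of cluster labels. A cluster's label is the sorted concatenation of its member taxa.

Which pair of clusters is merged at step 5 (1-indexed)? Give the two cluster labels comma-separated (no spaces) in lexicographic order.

BS,K

iteration 1: select I,Z (d=6); attach at lengths (3, 3); label the merged cluster IZ
  updated: d(B,IZ)=35, d(C,IZ)=37/2, d(IZ,K)=81/2, d(IZ,P)=14, d(IZ,S)=71/2
iteration 2: select IZ,P (d=14); attach at lengths (4, 7); label the merged cluster IPZ
  updated: d(B,IPZ)=91/3, d(C,IPZ)=56/3, d(IPZ,K)=106/3, d(IPZ,S)=103/3
iteration 3: select C,IPZ (d=56/3); attach at lengths (28/3, 7/3); label the merged cluster CIPZ
  updated: d(B,CIPZ)=141/4, d(CIPZ,K)=73/2, d(CIPZ,S)=141/4
iteration 4: select B,S (d=26); attach at lengths (13, 13); label the merged cluster BS
  updated: d(BS,CIPZ)=141/4, d(BS,K)=67/2
iteration 5: select BS,K (d=67/2); attach at lengths (15/4, 67/4); label the merged cluster BKS
  updated: d(BKS,CIPZ)=107/3
iteration 6: select BKS,CIPZ (d=107/3); attach at lengths (13/12, 17/2); label the merged cluster BCIKPSZ
final tree: (((B:13,S:13):15/4,K:67/4):13/12,(C:28/3,((I:3,Z:3):4,P:7):7/3):17/2)
total length: 339/4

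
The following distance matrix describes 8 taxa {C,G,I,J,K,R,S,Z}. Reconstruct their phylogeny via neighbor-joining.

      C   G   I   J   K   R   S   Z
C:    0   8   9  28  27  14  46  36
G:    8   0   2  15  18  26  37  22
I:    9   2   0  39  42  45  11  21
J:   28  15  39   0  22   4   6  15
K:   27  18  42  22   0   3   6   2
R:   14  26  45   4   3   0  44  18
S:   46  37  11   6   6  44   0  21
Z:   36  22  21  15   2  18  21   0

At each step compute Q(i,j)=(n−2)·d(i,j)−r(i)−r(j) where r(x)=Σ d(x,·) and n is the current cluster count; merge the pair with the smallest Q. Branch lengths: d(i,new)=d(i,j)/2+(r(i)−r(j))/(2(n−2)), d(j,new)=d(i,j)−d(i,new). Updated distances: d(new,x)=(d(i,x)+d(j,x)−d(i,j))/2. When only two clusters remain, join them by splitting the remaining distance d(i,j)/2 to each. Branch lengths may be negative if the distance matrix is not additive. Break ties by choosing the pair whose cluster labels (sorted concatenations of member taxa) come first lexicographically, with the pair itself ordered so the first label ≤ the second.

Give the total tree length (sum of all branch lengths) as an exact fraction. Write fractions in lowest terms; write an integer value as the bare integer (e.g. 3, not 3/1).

step 1: merge (G,I) at d=2, Q=-285; branch lengths G→-29/12, I→53/12; new cluster GI
  updated: d(C,GI)=15/2, d(GI,J)=26, d(GI,K)=29, d(GI,R)=69/2, d(GI,S)=23, d(GI,Z)=41/2
step 2: merge (C,GI) at d=15/2, Q=-523/2; branch lengths C→111/20, GI→39/20; new cluster CGI
  updated: d(CGI,J)=93/4, d(CGI,K)=97/4, d(CGI,R)=41/2, d(CGI,S)=123/4, d(CGI,Z)=49/2
step 3: merge (J,S) at d=6, Q=-154; branch lengths J→-27/16, S→123/16; new cluster JS
  updated: d(CGI,JS)=24, d(JS,K)=11, d(JS,R)=21, d(JS,Z)=15
step 4: merge (CGI,R) at d=41/2, Q=-377/4; branch lengths CGI→123/8, R→41/8; new cluster CGIR
  updated: d(CGIR,JS)=49/4, d(CGIR,K)=27/8, d(CGIR,Z)=11
step 5: merge (CGIR,JS) at d=49/4, Q=-323/8; branch lengths CGIR→103/32, JS→289/32; new cluster CGIJRS
  updated: d(CGIJRS,K)=17/16, d(CGIJRS,Z)=55/8
step 6: merge (CGIJRS,K) at d=17/16, Q=-159/16; branch lengths CGIJRS→95/32, K→-61/32; new cluster CGIJKRS
  updated: d(CGIJKRS,Z)=125/32
step 7: merge (CGIJKRS,Z) at d=125/32; branch lengths CGIJKRS→125/64, Z→125/64; new cluster CGIJKRSZ
final tree: (((((C:111/20,(G:-29/12,I:53/12):39/20):123/8,R:41/8):103/32,(J:-27/16,S:123/16):289/32):95/32,K:-61/32):125/64,Z:125/64)
total length: 1703/32

1703/32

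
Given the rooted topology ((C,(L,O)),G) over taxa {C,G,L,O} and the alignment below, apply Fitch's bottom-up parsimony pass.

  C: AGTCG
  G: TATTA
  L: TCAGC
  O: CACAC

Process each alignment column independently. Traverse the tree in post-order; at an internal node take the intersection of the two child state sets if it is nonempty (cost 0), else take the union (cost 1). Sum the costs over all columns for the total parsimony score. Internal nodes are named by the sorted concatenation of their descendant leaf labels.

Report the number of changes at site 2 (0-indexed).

site 0, node LO: L={T} ∪ O={C} → {C,T} (+1)
site 0, node CLO: C={A} ∪ LO={C,T} → {A,C,T} (+1)
site 0, node CGLO: CLO={A,C,T} ∩ G={T} → {T} (+0)
site 1, node LO: L={C} ∪ O={A} → {A,C} (+1)
site 1, node CLO: C={G} ∪ LO={A,C} → {A,C,G} (+1)
site 1, node CGLO: CLO={A,C,G} ∩ G={A} → {A} (+0)
site 2, node LO: L={A} ∪ O={C} → {A,C} (+1)
site 2, node CLO: C={T} ∪ LO={A,C} → {A,C,T} (+1)
site 2, node CGLO: CLO={A,C,T} ∩ G={T} → {T} (+0)
site 3, node LO: L={G} ∪ O={A} → {A,G} (+1)
site 3, node CLO: C={C} ∪ LO={A,G} → {A,C,G} (+1)
site 3, node CGLO: CLO={A,C,G} ∪ G={T} → {A,C,G,T} (+1)
site 4, node LO: L={C} ∩ O={C} → {C} (+0)
site 4, node CLO: C={G} ∪ LO={C} → {C,G} (+1)
site 4, node CGLO: CLO={C,G} ∪ G={A} → {A,C,G} (+1)
per-site changes: [2, 2, 2, 3, 2]; total = 11

2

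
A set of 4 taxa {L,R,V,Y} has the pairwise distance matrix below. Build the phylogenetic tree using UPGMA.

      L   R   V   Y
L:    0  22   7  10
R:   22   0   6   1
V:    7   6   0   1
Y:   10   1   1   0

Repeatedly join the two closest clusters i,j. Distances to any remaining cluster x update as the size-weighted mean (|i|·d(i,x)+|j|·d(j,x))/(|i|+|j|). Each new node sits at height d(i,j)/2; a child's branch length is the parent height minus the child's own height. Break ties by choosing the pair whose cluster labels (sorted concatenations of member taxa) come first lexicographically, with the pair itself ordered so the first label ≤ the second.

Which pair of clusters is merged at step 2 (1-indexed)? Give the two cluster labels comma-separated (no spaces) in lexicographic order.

RY,V

step 1: merge (R,Y) at d=1; branch lengths R→1/2, Y→1/2; new cluster RY
  updated: d(L,RY)=16, d(RY,V)=7/2
step 2: merge (RY,V) at d=7/2; branch lengths RY→5/4, V→7/4; new cluster RVY
  updated: d(L,RVY)=13
step 3: merge (L,RVY) at d=13; branch lengths L→13/2, RVY→19/4; new cluster LRVY
final tree: (L:13/2,((R:1/2,Y:1/2):5/4,V:7/4):19/4)
total length: 61/4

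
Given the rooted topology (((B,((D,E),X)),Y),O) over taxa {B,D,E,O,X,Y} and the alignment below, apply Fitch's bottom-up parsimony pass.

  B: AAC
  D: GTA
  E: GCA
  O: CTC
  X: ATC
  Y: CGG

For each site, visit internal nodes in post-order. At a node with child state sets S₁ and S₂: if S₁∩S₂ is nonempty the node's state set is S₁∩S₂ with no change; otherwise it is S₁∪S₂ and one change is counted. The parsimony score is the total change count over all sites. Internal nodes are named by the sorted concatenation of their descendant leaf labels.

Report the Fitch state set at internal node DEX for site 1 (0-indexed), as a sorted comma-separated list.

site 0, node DE: D={G} ∩ E={G} → {G} (+0)
site 0, node DEX: DE={G} ∪ X={A} → {A,G} (+1)
site 0, node BDEX: B={A} ∩ DEX={A,G} → {A} (+0)
site 0, node BDEXY: BDEX={A} ∪ Y={C} → {A,C} (+1)
site 0, node BDEOXY: BDEXY={A,C} ∩ O={C} → {C} (+0)
site 1, node DE: D={T} ∪ E={C} → {C,T} (+1)
site 1, node DEX: DE={C,T} ∩ X={T} → {T} (+0)
site 1, node BDEX: B={A} ∪ DEX={T} → {A,T} (+1)
site 1, node BDEXY: BDEX={A,T} ∪ Y={G} → {A,G,T} (+1)
site 1, node BDEOXY: BDEXY={A,G,T} ∩ O={T} → {T} (+0)
site 2, node DE: D={A} ∩ E={A} → {A} (+0)
site 2, node DEX: DE={A} ∪ X={C} → {A,C} (+1)
site 2, node BDEX: B={C} ∩ DEX={A,C} → {C} (+0)
site 2, node BDEXY: BDEX={C} ∪ Y={G} → {C,G} (+1)
site 2, node BDEOXY: BDEXY={C,G} ∩ O={C} → {C} (+0)
per-site changes: [2, 3, 2]; total = 7

T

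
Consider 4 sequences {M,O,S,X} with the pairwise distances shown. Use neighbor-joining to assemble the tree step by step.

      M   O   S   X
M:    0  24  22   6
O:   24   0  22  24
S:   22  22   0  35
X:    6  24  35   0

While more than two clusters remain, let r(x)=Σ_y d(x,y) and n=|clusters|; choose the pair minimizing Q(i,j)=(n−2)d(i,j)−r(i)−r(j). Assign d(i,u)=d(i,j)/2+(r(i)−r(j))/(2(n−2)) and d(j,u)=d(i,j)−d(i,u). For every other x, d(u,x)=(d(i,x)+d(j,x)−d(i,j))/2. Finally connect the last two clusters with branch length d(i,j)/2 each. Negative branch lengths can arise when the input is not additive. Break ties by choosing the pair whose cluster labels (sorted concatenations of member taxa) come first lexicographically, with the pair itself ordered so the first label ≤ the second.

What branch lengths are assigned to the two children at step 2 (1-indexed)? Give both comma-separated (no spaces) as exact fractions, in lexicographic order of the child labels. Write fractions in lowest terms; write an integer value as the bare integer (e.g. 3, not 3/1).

iteration 1: select M,X (d=6, Q=-105); attach at lengths (-1/4, 25/4); label the merged cluster MX
  updated: d(MX,O)=21, d(MX,S)=51/2
iteration 2: select MX,O (d=21, Q=-137/2); attach at lengths (49/4, 35/4); label the merged cluster MOX
  updated: d(MOX,S)=53/4
iteration 3: select MOX,S (d=53/4); attach at lengths (53/8, 53/8); label the merged cluster MOSX
final tree: (((M:-1/4,X:25/4):49/4,O:35/4):53/8,S:53/8)
total length: 161/4

49/4,35/4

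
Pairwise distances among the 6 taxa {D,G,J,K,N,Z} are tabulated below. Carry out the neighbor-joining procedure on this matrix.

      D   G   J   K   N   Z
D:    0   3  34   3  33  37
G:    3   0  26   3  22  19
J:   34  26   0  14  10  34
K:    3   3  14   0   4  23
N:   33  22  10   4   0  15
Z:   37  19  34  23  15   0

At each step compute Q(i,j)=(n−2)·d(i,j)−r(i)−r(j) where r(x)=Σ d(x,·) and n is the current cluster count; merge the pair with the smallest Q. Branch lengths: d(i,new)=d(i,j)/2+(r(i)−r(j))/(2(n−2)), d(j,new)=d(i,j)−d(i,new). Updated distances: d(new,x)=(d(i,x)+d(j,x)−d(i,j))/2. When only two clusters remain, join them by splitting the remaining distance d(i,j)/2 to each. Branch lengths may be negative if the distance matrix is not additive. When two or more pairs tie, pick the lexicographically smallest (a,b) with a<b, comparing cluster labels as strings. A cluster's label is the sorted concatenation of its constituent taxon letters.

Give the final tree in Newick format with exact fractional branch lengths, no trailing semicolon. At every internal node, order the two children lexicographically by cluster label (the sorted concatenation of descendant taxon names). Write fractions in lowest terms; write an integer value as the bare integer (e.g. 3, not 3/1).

1. join D+G (d=3, Q=-171) ⇒ DG; edges |D|=49/8, |G|=-25/8
  updated: d(DG,J)=57/2, d(DG,K)=3/2, d(DG,N)=26, d(DG,Z)=53/2
2. join DG+K (d=3/2, Q=-241/2) ⇒ DGK; edges |DG|=89/12, |K|=-71/12
  updated: d(DGK,J)=41/2, d(DGK,N)=57/4, d(DGK,Z)=24
3. join DGK+Z (d=24, Q=-335/4) ⇒ DGKZ; edges |DGK|=135/16, |Z|=249/16
  updated: d(DGKZ,J)=61/4, d(DGKZ,N)=21/8
4. join DGKZ+J (d=61/4, Q=-223/8) ⇒ DGJKZ; edges |DGKZ|=63/16, |J|=181/16
  updated: d(DGJKZ,N)=-21/16
5. join DGJKZ+N (d=-21/16) ⇒ DGJKNZ; edges |DGJKZ|=-21/32, |N|=-21/32
final tree: (((((D:49/8,G:-25/8):89/12,K:-71/12):135/16,Z:249/16):63/16,J:181/16):-21/32,N:-21/32)
total length: 679/16

(((((D:49/8,G:-25/8):89/12,K:-71/12):135/16,Z:249/16):63/16,J:181/16):-21/32,N:-21/32)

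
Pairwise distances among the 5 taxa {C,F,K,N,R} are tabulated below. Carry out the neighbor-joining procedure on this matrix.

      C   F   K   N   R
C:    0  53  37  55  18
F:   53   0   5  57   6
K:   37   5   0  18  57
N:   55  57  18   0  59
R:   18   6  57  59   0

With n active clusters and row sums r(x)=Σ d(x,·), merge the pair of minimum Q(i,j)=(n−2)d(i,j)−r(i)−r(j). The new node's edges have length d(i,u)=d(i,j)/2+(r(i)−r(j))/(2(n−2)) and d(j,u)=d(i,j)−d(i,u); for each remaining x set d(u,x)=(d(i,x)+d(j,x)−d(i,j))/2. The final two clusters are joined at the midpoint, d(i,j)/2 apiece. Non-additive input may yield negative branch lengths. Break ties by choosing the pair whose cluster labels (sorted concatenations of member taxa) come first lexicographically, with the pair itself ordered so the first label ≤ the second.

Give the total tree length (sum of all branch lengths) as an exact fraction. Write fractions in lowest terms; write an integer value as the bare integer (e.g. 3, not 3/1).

297/4

1. join K+N (d=18, Q=-252) ⇒ KN; edges |K|=-3, |N|=21
  updated: d(C,KN)=37, d(F,KN)=22, d(KN,R)=49
2. join C+R (d=18, Q=-145) ⇒ CR; edges |C|=71/4, |R|=1/4
  updated: d(CR,F)=41/2, d(CR,KN)=34
3. join CR+F (d=41/2, Q=-153/2) ⇒ CFR; edges |CR|=65/4, |F|=17/4
  updated: d(CFR,KN)=71/4
4. join CFR+KN (d=71/4) ⇒ CFKNR; edges |CFR|=71/8, |KN|=71/8
final tree: (((C:71/4,R:1/4):65/4,F:17/4):71/8,(K:-3,N:21):71/8)
total length: 297/4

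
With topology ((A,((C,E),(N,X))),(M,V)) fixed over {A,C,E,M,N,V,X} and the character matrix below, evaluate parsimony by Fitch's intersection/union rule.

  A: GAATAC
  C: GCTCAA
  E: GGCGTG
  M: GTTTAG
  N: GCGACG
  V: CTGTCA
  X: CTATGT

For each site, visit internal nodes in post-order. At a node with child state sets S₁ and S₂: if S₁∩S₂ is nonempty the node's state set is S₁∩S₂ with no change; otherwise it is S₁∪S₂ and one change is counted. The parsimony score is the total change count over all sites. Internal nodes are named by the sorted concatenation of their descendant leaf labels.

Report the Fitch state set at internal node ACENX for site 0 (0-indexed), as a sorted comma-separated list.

CE@0: {G} ∩ {G} = {G} (intersection, +0)
NX@0: {G} ∪ {C} = {C,G} (union, +1)
CENX@0: {G} ∩ {C,G} = {G} (intersection, +0)
ACENX@0: {G} ∩ {G} = {G} (intersection, +0)
MV@0: {G} ∪ {C} = {C,G} (union, +1)
ACEMNVX@0: {G} ∩ {C,G} = {G} (intersection, +0)
CE@1: {C} ∪ {G} = {C,G} (union, +1)
NX@1: {C} ∪ {T} = {C,T} (union, +1)
CENX@1: {C,G} ∩ {C,T} = {C} (intersection, +0)
ACENX@1: {A} ∪ {C} = {A,C} (union, +1)
MV@1: {T} ∩ {T} = {T} (intersection, +0)
ACEMNVX@1: {A,C} ∪ {T} = {A,C,T} (union, +1)
CE@2: {T} ∪ {C} = {C,T} (union, +1)
NX@2: {G} ∪ {A} = {A,G} (union, +1)
CENX@2: {C,T} ∪ {A,G} = {A,C,G,T} (union, +1)
ACENX@2: {A} ∩ {A,C,G,T} = {A} (intersection, +0)
MV@2: {T} ∪ {G} = {G,T} (union, +1)
ACEMNVX@2: {A} ∪ {G,T} = {A,G,T} (union, +1)
CE@3: {C} ∪ {G} = {C,G} (union, +1)
NX@3: {A} ∪ {T} = {A,T} (union, +1)
CENX@3: {C,G} ∪ {A,T} = {A,C,G,T} (union, +1)
ACENX@3: {T} ∩ {A,C,G,T} = {T} (intersection, +0)
MV@3: {T} ∩ {T} = {T} (intersection, +0)
ACEMNVX@3: {T} ∩ {T} = {T} (intersection, +0)
CE@4: {A} ∪ {T} = {A,T} (union, +1)
NX@4: {C} ∪ {G} = {C,G} (union, +1)
CENX@4: {A,T} ∪ {C,G} = {A,C,G,T} (union, +1)
ACENX@4: {A} ∩ {A,C,G,T} = {A} (intersection, +0)
MV@4: {A} ∪ {C} = {A,C} (union, +1)
ACEMNVX@4: {A} ∩ {A,C} = {A} (intersection, +0)
CE@5: {A} ∪ {G} = {A,G} (union, +1)
NX@5: {G} ∪ {T} = {G,T} (union, +1)
CENX@5: {A,G} ∩ {G,T} = {G} (intersection, +0)
ACENX@5: {C} ∪ {G} = {C,G} (union, +1)
MV@5: {G} ∪ {A} = {A,G} (union, +1)
ACEMNVX@5: {C,G} ∩ {A,G} = {G} (intersection, +0)
per-site changes: [2, 4, 5, 3, 4, 4]; total = 22

G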